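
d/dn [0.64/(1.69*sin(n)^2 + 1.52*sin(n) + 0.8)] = -(2.1632*sin(n) + 0.9728)*cos(n)/(1.69*sin(n)^2 + 1.52*sin(n) + 0.8)^2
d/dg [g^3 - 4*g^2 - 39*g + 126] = 3*g^2 - 8*g - 39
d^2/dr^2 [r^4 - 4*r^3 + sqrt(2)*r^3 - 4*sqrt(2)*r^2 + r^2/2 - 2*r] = 12*r^2 - 24*r + 6*sqrt(2)*r - 8*sqrt(2) + 1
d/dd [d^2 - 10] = 2*d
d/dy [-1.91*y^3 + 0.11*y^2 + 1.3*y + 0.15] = -5.73*y^2 + 0.22*y + 1.3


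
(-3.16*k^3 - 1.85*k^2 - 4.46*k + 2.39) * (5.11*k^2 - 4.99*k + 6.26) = -16.1476*k^5 + 6.3149*k^4 - 33.3407*k^3 + 22.8873*k^2 - 39.8457*k + 14.9614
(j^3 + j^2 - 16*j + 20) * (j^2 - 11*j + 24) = j^5 - 10*j^4 - 3*j^3 + 220*j^2 - 604*j + 480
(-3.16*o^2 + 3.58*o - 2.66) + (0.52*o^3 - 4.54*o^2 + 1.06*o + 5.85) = 0.52*o^3 - 7.7*o^2 + 4.64*o + 3.19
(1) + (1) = 2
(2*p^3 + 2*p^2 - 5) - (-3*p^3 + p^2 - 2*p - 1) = 5*p^3 + p^2 + 2*p - 4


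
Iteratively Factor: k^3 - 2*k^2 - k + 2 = (k - 1)*(k^2 - k - 2) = (k - 2)*(k - 1)*(k + 1)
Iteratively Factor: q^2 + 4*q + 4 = (q + 2)*(q + 2)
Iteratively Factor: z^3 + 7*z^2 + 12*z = (z + 3)*(z^2 + 4*z) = (z + 3)*(z + 4)*(z)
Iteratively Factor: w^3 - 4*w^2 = (w)*(w^2 - 4*w) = w^2*(w - 4)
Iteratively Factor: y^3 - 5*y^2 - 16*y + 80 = (y - 5)*(y^2 - 16) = (y - 5)*(y + 4)*(y - 4)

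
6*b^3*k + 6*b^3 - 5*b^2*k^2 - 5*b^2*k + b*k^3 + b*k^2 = (-3*b + k)*(-2*b + k)*(b*k + b)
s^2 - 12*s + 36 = (s - 6)^2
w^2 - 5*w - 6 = (w - 6)*(w + 1)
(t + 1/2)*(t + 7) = t^2 + 15*t/2 + 7/2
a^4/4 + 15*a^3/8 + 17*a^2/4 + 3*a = a*(a/4 + 1)*(a + 3/2)*(a + 2)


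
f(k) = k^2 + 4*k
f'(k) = 2*k + 4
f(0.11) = 0.45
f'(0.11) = 4.22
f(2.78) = 18.85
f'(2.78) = 9.56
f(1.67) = 9.47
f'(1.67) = 7.34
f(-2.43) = -3.82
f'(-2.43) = -0.86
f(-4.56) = 2.55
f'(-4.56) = -5.12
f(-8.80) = 42.24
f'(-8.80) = -13.60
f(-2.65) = -3.58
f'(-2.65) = -1.30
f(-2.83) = -3.31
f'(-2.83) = -1.66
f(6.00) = 60.00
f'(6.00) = 16.00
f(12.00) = 192.00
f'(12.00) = 28.00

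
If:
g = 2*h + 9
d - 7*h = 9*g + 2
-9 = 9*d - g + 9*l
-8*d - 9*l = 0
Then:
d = -166/23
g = 41/23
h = -83/23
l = 1328/207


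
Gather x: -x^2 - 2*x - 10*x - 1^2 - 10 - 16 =-x^2 - 12*x - 27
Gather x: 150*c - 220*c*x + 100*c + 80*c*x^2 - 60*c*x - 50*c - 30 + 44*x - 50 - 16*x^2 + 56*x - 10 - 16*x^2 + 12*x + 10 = 200*c + x^2*(80*c - 32) + x*(112 - 280*c) - 80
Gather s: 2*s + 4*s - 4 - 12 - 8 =6*s - 24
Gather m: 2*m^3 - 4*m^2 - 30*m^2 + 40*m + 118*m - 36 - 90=2*m^3 - 34*m^2 + 158*m - 126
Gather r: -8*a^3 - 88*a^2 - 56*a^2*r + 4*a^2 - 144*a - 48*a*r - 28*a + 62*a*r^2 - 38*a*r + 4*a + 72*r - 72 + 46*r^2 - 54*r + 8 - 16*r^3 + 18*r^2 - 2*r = -8*a^3 - 84*a^2 - 168*a - 16*r^3 + r^2*(62*a + 64) + r*(-56*a^2 - 86*a + 16) - 64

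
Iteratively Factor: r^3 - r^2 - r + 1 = (r + 1)*(r^2 - 2*r + 1) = (r - 1)*(r + 1)*(r - 1)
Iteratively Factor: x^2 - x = (x - 1)*(x)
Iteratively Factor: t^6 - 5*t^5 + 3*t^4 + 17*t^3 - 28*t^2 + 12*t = (t - 3)*(t^5 - 2*t^4 - 3*t^3 + 8*t^2 - 4*t) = (t - 3)*(t - 1)*(t^4 - t^3 - 4*t^2 + 4*t) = t*(t - 3)*(t - 1)*(t^3 - t^2 - 4*t + 4) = t*(t - 3)*(t - 1)^2*(t^2 - 4) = t*(t - 3)*(t - 1)^2*(t + 2)*(t - 2)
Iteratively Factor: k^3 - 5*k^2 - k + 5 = (k - 1)*(k^2 - 4*k - 5) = (k - 1)*(k + 1)*(k - 5)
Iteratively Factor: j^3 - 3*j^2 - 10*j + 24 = (j - 2)*(j^2 - j - 12) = (j - 2)*(j + 3)*(j - 4)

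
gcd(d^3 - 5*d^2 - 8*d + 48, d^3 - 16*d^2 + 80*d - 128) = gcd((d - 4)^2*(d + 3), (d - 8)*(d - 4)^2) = d^2 - 8*d + 16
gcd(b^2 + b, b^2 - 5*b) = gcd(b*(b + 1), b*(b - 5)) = b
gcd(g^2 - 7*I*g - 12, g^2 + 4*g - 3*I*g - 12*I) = g - 3*I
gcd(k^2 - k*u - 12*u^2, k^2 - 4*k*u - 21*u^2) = k + 3*u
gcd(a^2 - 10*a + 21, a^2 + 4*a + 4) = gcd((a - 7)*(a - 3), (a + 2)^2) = 1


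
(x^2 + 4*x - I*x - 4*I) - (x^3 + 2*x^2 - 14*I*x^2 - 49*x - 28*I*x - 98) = -x^3 - x^2 + 14*I*x^2 + 53*x + 27*I*x + 98 - 4*I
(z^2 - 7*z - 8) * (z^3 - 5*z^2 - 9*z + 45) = z^5 - 12*z^4 + 18*z^3 + 148*z^2 - 243*z - 360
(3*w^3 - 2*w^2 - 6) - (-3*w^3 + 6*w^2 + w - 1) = 6*w^3 - 8*w^2 - w - 5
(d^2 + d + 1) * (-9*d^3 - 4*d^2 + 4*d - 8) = -9*d^5 - 13*d^4 - 9*d^3 - 8*d^2 - 4*d - 8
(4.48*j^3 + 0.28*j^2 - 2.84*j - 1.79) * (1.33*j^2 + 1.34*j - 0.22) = 5.9584*j^5 + 6.3756*j^4 - 4.3876*j^3 - 6.2479*j^2 - 1.7738*j + 0.3938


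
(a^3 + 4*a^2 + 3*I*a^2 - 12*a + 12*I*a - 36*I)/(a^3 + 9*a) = (a^2 + 4*a - 12)/(a*(a - 3*I))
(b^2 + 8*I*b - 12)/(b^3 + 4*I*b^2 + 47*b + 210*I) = (b + 2*I)/(b^2 - 2*I*b + 35)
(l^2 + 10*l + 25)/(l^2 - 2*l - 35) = (l + 5)/(l - 7)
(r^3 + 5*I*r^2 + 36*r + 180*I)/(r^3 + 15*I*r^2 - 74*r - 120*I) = (r - 6*I)/(r + 4*I)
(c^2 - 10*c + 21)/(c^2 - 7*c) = (c - 3)/c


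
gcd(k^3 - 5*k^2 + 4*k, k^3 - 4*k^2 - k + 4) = k^2 - 5*k + 4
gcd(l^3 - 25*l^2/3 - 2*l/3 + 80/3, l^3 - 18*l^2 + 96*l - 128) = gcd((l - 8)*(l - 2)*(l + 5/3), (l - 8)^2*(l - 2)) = l^2 - 10*l + 16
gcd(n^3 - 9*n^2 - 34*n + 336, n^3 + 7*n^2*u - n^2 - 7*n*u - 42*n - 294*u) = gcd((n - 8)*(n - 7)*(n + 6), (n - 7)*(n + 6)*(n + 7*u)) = n^2 - n - 42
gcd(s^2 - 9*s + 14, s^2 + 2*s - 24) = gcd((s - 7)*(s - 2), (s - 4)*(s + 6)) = 1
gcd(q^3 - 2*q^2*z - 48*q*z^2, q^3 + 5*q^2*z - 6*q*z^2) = q^2 + 6*q*z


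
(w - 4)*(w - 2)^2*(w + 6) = w^4 - 2*w^3 - 28*w^2 + 104*w - 96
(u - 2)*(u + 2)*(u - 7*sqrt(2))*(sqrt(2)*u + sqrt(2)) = sqrt(2)*u^4 - 14*u^3 + sqrt(2)*u^3 - 14*u^2 - 4*sqrt(2)*u^2 - 4*sqrt(2)*u + 56*u + 56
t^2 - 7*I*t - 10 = (t - 5*I)*(t - 2*I)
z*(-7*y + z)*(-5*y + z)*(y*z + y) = 35*y^3*z^2 + 35*y^3*z - 12*y^2*z^3 - 12*y^2*z^2 + y*z^4 + y*z^3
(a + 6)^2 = a^2 + 12*a + 36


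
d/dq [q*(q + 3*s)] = 2*q + 3*s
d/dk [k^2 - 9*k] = 2*k - 9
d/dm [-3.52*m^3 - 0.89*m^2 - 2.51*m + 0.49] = -10.56*m^2 - 1.78*m - 2.51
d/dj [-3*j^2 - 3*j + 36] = -6*j - 3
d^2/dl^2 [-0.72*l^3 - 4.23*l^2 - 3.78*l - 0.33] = -4.32*l - 8.46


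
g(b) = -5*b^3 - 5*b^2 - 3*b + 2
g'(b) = -15*b^2 - 10*b - 3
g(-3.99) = 251.98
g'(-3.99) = -201.90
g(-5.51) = 703.15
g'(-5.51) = -403.30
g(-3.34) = 142.54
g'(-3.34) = -136.93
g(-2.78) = 79.12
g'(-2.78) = -91.13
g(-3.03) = 104.28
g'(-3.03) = -110.41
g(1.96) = -60.74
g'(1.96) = -80.22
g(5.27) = -884.49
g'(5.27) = -472.29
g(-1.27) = 7.99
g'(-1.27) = -14.49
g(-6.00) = 920.00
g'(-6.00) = -483.00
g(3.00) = -187.00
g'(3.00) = -168.00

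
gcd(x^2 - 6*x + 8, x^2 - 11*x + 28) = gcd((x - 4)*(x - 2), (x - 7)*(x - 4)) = x - 4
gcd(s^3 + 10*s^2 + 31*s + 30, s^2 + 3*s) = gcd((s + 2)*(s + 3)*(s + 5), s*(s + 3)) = s + 3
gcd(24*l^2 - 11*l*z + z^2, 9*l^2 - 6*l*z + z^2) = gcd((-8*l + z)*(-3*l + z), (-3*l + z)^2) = -3*l + z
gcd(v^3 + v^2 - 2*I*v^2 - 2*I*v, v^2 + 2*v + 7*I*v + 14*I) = 1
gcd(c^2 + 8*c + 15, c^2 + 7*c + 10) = c + 5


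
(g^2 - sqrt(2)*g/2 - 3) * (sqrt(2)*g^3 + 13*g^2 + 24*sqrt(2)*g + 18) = sqrt(2)*g^5 + 12*g^4 + 29*sqrt(2)*g^3/2 - 45*g^2 - 81*sqrt(2)*g - 54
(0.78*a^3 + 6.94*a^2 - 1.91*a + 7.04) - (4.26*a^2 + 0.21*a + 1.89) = 0.78*a^3 + 2.68*a^2 - 2.12*a + 5.15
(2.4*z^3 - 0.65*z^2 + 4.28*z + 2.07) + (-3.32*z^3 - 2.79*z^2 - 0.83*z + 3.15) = -0.92*z^3 - 3.44*z^2 + 3.45*z + 5.22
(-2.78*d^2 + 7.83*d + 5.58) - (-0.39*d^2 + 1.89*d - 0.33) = -2.39*d^2 + 5.94*d + 5.91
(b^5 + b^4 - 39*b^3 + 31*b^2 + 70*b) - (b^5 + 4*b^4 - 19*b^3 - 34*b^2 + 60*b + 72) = -3*b^4 - 20*b^3 + 65*b^2 + 10*b - 72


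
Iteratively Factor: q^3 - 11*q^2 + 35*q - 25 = (q - 1)*(q^2 - 10*q + 25) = (q - 5)*(q - 1)*(q - 5)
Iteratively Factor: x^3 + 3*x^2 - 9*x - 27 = (x - 3)*(x^2 + 6*x + 9) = (x - 3)*(x + 3)*(x + 3)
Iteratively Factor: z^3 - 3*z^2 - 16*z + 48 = (z - 4)*(z^2 + z - 12) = (z - 4)*(z - 3)*(z + 4)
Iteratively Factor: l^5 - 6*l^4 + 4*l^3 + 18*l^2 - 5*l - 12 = (l + 1)*(l^4 - 7*l^3 + 11*l^2 + 7*l - 12) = (l + 1)^2*(l^3 - 8*l^2 + 19*l - 12) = (l - 4)*(l + 1)^2*(l^2 - 4*l + 3) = (l - 4)*(l - 1)*(l + 1)^2*(l - 3)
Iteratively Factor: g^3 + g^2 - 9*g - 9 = (g - 3)*(g^2 + 4*g + 3) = (g - 3)*(g + 3)*(g + 1)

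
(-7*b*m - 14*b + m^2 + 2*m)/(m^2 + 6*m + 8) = (-7*b + m)/(m + 4)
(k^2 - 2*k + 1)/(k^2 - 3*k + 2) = (k - 1)/(k - 2)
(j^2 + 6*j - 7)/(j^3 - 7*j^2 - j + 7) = (j + 7)/(j^2 - 6*j - 7)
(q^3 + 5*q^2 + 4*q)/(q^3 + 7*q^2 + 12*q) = (q + 1)/(q + 3)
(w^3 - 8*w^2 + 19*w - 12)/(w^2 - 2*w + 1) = (w^2 - 7*w + 12)/(w - 1)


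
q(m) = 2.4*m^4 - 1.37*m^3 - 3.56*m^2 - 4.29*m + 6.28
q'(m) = 9.6*m^3 - 4.11*m^2 - 7.12*m - 4.29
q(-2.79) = 165.71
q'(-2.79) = -224.91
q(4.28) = 620.65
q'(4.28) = 642.61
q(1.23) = -1.44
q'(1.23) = -1.40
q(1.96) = 9.30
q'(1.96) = 38.25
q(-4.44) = 1007.76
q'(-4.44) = -893.97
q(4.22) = 582.95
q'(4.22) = 613.92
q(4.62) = 868.78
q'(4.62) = 821.76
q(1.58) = 0.17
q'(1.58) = 12.07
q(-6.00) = 3310.18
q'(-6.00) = -2183.13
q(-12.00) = 51678.88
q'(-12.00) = -17099.49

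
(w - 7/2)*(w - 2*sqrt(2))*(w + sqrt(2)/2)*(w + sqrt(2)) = w^4 - 7*w^3/2 - sqrt(2)*w^3/2 - 5*w^2 + 7*sqrt(2)*w^2/4 - 2*sqrt(2)*w + 35*w/2 + 7*sqrt(2)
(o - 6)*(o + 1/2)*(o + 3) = o^3 - 5*o^2/2 - 39*o/2 - 9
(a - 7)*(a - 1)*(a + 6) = a^3 - 2*a^2 - 41*a + 42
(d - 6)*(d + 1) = d^2 - 5*d - 6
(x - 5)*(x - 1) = x^2 - 6*x + 5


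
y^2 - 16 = (y - 4)*(y + 4)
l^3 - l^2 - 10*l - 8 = (l - 4)*(l + 1)*(l + 2)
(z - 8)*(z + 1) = z^2 - 7*z - 8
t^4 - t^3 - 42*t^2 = t^2*(t - 7)*(t + 6)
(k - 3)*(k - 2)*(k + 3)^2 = k^4 + k^3 - 15*k^2 - 9*k + 54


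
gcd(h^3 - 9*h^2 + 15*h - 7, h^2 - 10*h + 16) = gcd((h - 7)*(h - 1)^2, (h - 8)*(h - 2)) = 1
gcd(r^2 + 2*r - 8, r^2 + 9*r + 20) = r + 4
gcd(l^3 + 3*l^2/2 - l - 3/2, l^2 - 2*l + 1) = l - 1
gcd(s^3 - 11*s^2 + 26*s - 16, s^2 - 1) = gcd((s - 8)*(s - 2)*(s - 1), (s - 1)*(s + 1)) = s - 1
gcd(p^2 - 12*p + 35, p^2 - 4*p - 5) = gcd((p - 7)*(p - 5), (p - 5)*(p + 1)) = p - 5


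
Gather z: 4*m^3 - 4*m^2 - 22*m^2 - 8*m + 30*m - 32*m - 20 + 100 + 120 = 4*m^3 - 26*m^2 - 10*m + 200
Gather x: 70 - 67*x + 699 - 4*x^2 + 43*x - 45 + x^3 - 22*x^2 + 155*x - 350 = x^3 - 26*x^2 + 131*x + 374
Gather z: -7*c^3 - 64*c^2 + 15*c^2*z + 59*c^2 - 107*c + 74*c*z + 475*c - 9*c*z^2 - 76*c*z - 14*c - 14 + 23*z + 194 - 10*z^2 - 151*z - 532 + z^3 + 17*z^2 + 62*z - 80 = -7*c^3 - 5*c^2 + 354*c + z^3 + z^2*(7 - 9*c) + z*(15*c^2 - 2*c - 66) - 432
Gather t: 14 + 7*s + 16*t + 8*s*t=7*s + t*(8*s + 16) + 14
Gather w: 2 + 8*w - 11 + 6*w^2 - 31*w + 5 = 6*w^2 - 23*w - 4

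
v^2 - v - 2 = (v - 2)*(v + 1)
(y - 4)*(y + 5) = y^2 + y - 20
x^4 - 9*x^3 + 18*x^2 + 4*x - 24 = (x - 6)*(x - 2)^2*(x + 1)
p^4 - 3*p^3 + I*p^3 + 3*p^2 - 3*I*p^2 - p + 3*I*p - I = (p - 1)*(p + I)*(-I*p + I)*(I*p - I)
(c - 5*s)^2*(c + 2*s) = c^3 - 8*c^2*s + 5*c*s^2 + 50*s^3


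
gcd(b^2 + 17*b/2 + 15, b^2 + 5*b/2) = b + 5/2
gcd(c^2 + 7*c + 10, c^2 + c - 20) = c + 5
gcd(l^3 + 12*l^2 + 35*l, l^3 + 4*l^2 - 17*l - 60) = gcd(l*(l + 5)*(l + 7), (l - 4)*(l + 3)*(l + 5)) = l + 5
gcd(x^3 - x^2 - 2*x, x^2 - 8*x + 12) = x - 2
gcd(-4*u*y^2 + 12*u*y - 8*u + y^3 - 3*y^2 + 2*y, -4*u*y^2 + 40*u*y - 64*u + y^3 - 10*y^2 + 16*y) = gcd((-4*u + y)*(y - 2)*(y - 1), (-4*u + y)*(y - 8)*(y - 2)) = -4*u*y + 8*u + y^2 - 2*y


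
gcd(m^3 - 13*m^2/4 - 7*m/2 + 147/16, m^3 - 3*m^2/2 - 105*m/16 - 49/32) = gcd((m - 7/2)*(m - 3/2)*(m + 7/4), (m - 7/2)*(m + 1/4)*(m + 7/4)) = m^2 - 7*m/4 - 49/8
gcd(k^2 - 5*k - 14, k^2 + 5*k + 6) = k + 2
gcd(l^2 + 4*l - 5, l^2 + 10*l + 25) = l + 5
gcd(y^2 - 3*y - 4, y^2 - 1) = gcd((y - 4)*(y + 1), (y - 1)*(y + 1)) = y + 1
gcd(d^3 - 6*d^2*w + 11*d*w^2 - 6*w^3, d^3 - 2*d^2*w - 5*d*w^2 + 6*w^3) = d^2 - 4*d*w + 3*w^2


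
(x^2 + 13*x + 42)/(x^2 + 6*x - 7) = (x + 6)/(x - 1)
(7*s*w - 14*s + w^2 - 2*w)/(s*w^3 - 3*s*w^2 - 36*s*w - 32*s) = (-7*s*w + 14*s - w^2 + 2*w)/(s*(-w^3 + 3*w^2 + 36*w + 32))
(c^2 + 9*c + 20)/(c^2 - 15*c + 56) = (c^2 + 9*c + 20)/(c^2 - 15*c + 56)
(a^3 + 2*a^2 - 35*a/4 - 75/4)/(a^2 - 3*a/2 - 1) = (-4*a^3 - 8*a^2 + 35*a + 75)/(2*(-2*a^2 + 3*a + 2))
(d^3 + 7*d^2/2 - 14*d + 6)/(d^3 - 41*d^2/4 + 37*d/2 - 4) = 2*(2*d^2 + 11*d - 6)/(4*d^2 - 33*d + 8)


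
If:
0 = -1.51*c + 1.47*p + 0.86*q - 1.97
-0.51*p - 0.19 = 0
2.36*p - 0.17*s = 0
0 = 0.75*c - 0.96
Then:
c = 1.28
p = -0.37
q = 5.17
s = -5.17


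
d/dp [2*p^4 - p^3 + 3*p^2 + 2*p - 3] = 8*p^3 - 3*p^2 + 6*p + 2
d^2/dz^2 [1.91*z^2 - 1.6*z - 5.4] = 3.82000000000000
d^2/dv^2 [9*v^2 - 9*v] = 18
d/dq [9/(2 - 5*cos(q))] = -45*sin(q)/(5*cos(q) - 2)^2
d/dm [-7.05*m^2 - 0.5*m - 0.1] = -14.1*m - 0.5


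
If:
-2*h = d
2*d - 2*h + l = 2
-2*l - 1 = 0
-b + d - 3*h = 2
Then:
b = 1/12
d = 5/6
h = -5/12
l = -1/2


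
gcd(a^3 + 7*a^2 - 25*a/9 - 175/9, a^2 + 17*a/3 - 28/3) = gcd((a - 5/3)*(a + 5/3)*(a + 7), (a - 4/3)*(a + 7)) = a + 7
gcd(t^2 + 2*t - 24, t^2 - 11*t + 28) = t - 4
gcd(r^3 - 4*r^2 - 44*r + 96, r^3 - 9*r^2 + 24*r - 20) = r - 2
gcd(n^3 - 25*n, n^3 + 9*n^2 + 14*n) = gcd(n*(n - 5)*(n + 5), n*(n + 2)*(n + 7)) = n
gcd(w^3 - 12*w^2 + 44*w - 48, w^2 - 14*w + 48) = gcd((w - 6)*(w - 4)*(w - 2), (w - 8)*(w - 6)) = w - 6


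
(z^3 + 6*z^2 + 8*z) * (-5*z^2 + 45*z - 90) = -5*z^5 + 15*z^4 + 140*z^3 - 180*z^2 - 720*z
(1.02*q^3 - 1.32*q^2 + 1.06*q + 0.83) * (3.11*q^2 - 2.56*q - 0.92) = 3.1722*q^5 - 6.7164*q^4 + 5.7374*q^3 + 1.0821*q^2 - 3.1*q - 0.7636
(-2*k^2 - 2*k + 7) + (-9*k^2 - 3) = -11*k^2 - 2*k + 4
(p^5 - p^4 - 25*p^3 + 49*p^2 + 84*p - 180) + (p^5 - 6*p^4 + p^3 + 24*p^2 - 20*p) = 2*p^5 - 7*p^4 - 24*p^3 + 73*p^2 + 64*p - 180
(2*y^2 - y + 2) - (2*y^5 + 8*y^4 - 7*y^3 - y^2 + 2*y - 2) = -2*y^5 - 8*y^4 + 7*y^3 + 3*y^2 - 3*y + 4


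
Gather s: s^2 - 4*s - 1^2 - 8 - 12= s^2 - 4*s - 21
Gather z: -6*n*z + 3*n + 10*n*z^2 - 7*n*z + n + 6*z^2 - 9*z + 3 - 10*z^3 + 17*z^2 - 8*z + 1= 4*n - 10*z^3 + z^2*(10*n + 23) + z*(-13*n - 17) + 4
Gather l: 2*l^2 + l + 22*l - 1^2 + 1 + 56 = 2*l^2 + 23*l + 56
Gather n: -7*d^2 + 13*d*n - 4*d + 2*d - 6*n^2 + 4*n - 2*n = -7*d^2 - 2*d - 6*n^2 + n*(13*d + 2)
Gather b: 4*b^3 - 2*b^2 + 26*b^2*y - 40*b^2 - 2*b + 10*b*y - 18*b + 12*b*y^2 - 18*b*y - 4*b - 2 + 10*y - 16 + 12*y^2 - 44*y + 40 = 4*b^3 + b^2*(26*y - 42) + b*(12*y^2 - 8*y - 24) + 12*y^2 - 34*y + 22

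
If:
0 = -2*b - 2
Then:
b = -1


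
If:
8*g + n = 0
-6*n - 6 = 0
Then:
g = 1/8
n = -1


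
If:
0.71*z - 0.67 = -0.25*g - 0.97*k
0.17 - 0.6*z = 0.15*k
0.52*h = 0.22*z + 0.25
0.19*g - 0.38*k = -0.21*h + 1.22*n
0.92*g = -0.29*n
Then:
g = 0.03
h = 0.54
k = 0.58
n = -0.08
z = 0.14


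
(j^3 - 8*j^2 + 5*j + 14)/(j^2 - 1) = (j^2 - 9*j + 14)/(j - 1)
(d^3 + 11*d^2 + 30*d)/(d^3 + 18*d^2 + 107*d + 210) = d/(d + 7)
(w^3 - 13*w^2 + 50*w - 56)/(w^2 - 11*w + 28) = w - 2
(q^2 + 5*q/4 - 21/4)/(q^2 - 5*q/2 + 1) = (4*q^2 + 5*q - 21)/(2*(2*q^2 - 5*q + 2))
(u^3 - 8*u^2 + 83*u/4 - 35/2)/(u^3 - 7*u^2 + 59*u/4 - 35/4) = (u - 2)/(u - 1)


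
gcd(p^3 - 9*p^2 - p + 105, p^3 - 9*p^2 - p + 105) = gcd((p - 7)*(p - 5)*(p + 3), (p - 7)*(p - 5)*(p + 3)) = p^3 - 9*p^2 - p + 105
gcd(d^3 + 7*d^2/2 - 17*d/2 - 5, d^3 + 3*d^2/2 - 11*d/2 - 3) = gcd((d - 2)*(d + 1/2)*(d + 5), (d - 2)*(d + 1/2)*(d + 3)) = d^2 - 3*d/2 - 1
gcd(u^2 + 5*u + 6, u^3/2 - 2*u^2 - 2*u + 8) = u + 2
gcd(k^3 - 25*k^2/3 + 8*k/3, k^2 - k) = k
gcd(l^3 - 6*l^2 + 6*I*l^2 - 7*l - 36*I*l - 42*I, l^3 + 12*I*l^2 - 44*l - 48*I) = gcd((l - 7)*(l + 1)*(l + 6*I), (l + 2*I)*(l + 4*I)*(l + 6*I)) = l + 6*I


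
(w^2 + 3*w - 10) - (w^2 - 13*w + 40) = 16*w - 50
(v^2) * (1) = v^2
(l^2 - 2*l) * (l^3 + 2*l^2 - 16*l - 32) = l^5 - 20*l^3 + 64*l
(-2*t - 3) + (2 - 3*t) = -5*t - 1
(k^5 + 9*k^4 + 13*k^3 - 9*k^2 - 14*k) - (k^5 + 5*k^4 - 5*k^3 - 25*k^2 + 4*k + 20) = 4*k^4 + 18*k^3 + 16*k^2 - 18*k - 20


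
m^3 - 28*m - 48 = (m - 6)*(m + 2)*(m + 4)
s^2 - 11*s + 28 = (s - 7)*(s - 4)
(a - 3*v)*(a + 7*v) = a^2 + 4*a*v - 21*v^2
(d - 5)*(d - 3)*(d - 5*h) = d^3 - 5*d^2*h - 8*d^2 + 40*d*h + 15*d - 75*h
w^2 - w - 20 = (w - 5)*(w + 4)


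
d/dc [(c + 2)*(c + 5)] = 2*c + 7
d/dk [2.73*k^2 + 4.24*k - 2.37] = 5.46*k + 4.24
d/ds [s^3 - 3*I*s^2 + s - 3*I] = 3*s^2 - 6*I*s + 1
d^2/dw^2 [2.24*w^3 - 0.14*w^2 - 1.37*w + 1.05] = 13.44*w - 0.28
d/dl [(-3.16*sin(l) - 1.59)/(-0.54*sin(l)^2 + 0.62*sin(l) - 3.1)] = (-1.7064*sin(l)^2 - 1.7172*sin(l) + 10.7818)*cos(l)/(0.2916*sin(l)^4 - 0.6696*sin(l)^3 + 3.7324*sin(l)^2 - 3.844*sin(l) + 9.61)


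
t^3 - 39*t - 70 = (t - 7)*(t + 2)*(t + 5)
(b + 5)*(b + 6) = b^2 + 11*b + 30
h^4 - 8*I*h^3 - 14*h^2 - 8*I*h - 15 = (h - 5*I)*(h - 3*I)*(h - I)*(h + I)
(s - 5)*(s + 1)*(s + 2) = s^3 - 2*s^2 - 13*s - 10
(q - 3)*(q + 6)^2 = q^3 + 9*q^2 - 108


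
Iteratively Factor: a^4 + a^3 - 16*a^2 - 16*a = (a)*(a^3 + a^2 - 16*a - 16) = a*(a - 4)*(a^2 + 5*a + 4) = a*(a - 4)*(a + 1)*(a + 4)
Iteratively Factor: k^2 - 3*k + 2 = (k - 2)*(k - 1)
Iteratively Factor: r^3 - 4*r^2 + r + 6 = (r + 1)*(r^2 - 5*r + 6) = (r - 3)*(r + 1)*(r - 2)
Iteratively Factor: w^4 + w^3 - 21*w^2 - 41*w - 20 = (w + 4)*(w^3 - 3*w^2 - 9*w - 5) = (w - 5)*(w + 4)*(w^2 + 2*w + 1) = (w - 5)*(w + 1)*(w + 4)*(w + 1)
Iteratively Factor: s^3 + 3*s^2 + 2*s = (s + 2)*(s^2 + s) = (s + 1)*(s + 2)*(s)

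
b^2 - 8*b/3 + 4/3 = (b - 2)*(b - 2/3)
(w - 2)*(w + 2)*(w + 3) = w^3 + 3*w^2 - 4*w - 12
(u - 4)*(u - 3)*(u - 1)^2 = u^4 - 9*u^3 + 27*u^2 - 31*u + 12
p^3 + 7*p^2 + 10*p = p*(p + 2)*(p + 5)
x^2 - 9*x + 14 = (x - 7)*(x - 2)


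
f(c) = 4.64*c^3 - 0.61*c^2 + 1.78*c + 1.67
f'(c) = 13.92*c^2 - 1.22*c + 1.78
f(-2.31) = -62.89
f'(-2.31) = 78.88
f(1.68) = 24.94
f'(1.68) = 39.02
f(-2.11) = -48.39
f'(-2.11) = 66.33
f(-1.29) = -11.60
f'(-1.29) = 26.52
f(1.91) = 35.18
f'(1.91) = 50.23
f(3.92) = 278.77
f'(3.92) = 210.90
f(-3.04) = -139.74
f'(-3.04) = 134.13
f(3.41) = 184.63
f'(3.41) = 159.48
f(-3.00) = -134.44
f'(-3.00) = 130.72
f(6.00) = 992.63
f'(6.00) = 495.58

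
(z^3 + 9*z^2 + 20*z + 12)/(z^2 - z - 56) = (z^3 + 9*z^2 + 20*z + 12)/(z^2 - z - 56)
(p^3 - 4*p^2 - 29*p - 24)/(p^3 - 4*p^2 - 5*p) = (p^2 - 5*p - 24)/(p*(p - 5))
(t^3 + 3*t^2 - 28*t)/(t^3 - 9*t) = (t^2 + 3*t - 28)/(t^2 - 9)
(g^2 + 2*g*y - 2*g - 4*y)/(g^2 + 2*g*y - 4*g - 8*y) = (g - 2)/(g - 4)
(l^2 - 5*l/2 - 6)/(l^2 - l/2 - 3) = (l - 4)/(l - 2)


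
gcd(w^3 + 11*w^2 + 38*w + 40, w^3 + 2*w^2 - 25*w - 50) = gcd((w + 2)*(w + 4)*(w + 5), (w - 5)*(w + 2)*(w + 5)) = w^2 + 7*w + 10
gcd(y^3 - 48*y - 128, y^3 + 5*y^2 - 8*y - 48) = y^2 + 8*y + 16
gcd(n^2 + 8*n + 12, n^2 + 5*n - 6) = n + 6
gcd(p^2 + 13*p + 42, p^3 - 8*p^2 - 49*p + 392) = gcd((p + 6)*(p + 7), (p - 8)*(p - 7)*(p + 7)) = p + 7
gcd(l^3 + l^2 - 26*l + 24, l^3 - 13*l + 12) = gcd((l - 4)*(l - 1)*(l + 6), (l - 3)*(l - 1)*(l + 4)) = l - 1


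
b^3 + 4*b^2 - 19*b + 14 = (b - 2)*(b - 1)*(b + 7)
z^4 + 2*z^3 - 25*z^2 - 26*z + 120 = (z - 4)*(z - 2)*(z + 3)*(z + 5)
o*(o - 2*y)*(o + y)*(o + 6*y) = o^4 + 5*o^3*y - 8*o^2*y^2 - 12*o*y^3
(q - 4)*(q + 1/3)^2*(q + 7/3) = q^4 - q^3 - 31*q^2/3 - 173*q/27 - 28/27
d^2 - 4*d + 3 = (d - 3)*(d - 1)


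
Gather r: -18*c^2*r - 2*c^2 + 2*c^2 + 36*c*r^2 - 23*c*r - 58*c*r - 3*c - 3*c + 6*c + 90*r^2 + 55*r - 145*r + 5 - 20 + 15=r^2*(36*c + 90) + r*(-18*c^2 - 81*c - 90)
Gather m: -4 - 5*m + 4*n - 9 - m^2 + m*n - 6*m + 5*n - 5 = -m^2 + m*(n - 11) + 9*n - 18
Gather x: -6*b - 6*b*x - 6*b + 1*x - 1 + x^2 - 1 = -12*b + x^2 + x*(1 - 6*b) - 2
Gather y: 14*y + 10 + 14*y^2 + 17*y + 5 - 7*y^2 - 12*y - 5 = 7*y^2 + 19*y + 10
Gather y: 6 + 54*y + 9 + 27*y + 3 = 81*y + 18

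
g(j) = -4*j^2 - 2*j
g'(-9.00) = 70.00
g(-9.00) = -306.00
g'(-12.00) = 94.00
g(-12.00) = -552.00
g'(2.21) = -19.68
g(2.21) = -23.96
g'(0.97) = -9.76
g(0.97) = -5.70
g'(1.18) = -11.44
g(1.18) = -7.93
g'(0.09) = -2.72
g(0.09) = -0.21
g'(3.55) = -30.40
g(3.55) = -57.51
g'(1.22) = -11.76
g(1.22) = -8.39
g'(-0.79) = 4.32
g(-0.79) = -0.92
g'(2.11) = -18.88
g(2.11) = -22.03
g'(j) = -8*j - 2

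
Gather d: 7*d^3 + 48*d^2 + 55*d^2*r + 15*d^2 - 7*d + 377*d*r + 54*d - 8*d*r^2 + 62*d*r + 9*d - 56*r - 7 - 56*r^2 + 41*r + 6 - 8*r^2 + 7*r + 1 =7*d^3 + d^2*(55*r + 63) + d*(-8*r^2 + 439*r + 56) - 64*r^2 - 8*r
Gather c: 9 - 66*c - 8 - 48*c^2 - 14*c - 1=-48*c^2 - 80*c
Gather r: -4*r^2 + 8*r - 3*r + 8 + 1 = -4*r^2 + 5*r + 9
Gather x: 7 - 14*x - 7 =-14*x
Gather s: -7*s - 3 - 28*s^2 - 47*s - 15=-28*s^2 - 54*s - 18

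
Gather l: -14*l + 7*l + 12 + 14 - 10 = 16 - 7*l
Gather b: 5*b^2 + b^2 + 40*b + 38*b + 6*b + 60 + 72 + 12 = 6*b^2 + 84*b + 144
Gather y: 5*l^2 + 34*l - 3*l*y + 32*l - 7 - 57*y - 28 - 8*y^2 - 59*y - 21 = 5*l^2 + 66*l - 8*y^2 + y*(-3*l - 116) - 56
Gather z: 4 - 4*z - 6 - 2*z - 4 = -6*z - 6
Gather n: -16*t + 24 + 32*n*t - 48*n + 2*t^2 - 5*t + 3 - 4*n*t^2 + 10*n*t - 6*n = n*(-4*t^2 + 42*t - 54) + 2*t^2 - 21*t + 27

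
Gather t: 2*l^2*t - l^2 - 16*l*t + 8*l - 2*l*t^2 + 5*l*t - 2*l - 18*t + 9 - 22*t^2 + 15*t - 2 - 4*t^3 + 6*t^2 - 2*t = -l^2 + 6*l - 4*t^3 + t^2*(-2*l - 16) + t*(2*l^2 - 11*l - 5) + 7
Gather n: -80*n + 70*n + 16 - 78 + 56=-10*n - 6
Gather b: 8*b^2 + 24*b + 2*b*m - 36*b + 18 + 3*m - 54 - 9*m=8*b^2 + b*(2*m - 12) - 6*m - 36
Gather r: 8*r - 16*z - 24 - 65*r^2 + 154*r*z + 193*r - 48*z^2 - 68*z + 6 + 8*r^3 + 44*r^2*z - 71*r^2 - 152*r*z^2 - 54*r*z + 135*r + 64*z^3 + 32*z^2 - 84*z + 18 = 8*r^3 + r^2*(44*z - 136) + r*(-152*z^2 + 100*z + 336) + 64*z^3 - 16*z^2 - 168*z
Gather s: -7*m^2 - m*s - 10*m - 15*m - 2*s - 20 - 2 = -7*m^2 - 25*m + s*(-m - 2) - 22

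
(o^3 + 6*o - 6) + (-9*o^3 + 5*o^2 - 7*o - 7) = -8*o^3 + 5*o^2 - o - 13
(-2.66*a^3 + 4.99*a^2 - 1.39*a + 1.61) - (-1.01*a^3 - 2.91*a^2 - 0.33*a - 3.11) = -1.65*a^3 + 7.9*a^2 - 1.06*a + 4.72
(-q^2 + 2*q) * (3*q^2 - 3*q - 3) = -3*q^4 + 9*q^3 - 3*q^2 - 6*q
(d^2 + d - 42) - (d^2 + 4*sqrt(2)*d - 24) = -4*sqrt(2)*d + d - 18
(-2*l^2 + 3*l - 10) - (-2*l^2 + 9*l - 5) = -6*l - 5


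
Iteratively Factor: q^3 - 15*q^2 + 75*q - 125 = (q - 5)*(q^2 - 10*q + 25) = (q - 5)^2*(q - 5)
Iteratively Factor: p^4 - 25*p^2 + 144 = (p - 4)*(p^3 + 4*p^2 - 9*p - 36) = (p - 4)*(p + 4)*(p^2 - 9) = (p - 4)*(p - 3)*(p + 4)*(p + 3)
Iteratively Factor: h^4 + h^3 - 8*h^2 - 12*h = (h - 3)*(h^3 + 4*h^2 + 4*h) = (h - 3)*(h + 2)*(h^2 + 2*h) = (h - 3)*(h + 2)^2*(h)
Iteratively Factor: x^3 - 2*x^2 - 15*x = (x - 5)*(x^2 + 3*x) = (x - 5)*(x + 3)*(x)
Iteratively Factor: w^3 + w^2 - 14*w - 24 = (w + 3)*(w^2 - 2*w - 8) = (w + 2)*(w + 3)*(w - 4)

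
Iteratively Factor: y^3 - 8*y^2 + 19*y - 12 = (y - 4)*(y^2 - 4*y + 3) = (y - 4)*(y - 3)*(y - 1)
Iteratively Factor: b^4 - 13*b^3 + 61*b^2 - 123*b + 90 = (b - 3)*(b^3 - 10*b^2 + 31*b - 30) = (b - 3)^2*(b^2 - 7*b + 10) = (b - 5)*(b - 3)^2*(b - 2)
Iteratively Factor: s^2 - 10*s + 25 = (s - 5)*(s - 5)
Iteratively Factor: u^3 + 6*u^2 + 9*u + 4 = (u + 1)*(u^2 + 5*u + 4) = (u + 1)*(u + 4)*(u + 1)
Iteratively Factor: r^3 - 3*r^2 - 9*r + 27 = (r - 3)*(r^2 - 9) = (r - 3)^2*(r + 3)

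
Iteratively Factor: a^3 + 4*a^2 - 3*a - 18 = (a + 3)*(a^2 + a - 6) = (a - 2)*(a + 3)*(a + 3)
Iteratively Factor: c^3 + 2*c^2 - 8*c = (c)*(c^2 + 2*c - 8) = c*(c + 4)*(c - 2)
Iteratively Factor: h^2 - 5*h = (h - 5)*(h)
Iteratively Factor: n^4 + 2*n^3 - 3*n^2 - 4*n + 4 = (n - 1)*(n^3 + 3*n^2 - 4) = (n - 1)*(n + 2)*(n^2 + n - 2) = (n - 1)*(n + 2)^2*(n - 1)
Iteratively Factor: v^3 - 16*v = (v + 4)*(v^2 - 4*v) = v*(v + 4)*(v - 4)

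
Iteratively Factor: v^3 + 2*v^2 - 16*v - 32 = (v + 2)*(v^2 - 16) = (v - 4)*(v + 2)*(v + 4)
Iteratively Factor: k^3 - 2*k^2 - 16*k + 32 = (k + 4)*(k^2 - 6*k + 8) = (k - 2)*(k + 4)*(k - 4)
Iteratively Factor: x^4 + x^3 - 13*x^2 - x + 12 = (x + 1)*(x^3 - 13*x + 12) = (x - 3)*(x + 1)*(x^2 + 3*x - 4) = (x - 3)*(x + 1)*(x + 4)*(x - 1)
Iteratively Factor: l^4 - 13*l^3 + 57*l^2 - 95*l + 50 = (l - 1)*(l^3 - 12*l^2 + 45*l - 50) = (l - 2)*(l - 1)*(l^2 - 10*l + 25) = (l - 5)*(l - 2)*(l - 1)*(l - 5)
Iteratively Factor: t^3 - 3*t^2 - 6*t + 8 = (t - 1)*(t^2 - 2*t - 8) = (t - 1)*(t + 2)*(t - 4)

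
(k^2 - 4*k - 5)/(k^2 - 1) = (k - 5)/(k - 1)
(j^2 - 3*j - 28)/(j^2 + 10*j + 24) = (j - 7)/(j + 6)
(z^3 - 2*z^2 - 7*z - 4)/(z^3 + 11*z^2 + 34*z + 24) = (z^2 - 3*z - 4)/(z^2 + 10*z + 24)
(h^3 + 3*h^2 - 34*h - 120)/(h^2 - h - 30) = h + 4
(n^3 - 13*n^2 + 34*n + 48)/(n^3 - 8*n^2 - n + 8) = (n - 6)/(n - 1)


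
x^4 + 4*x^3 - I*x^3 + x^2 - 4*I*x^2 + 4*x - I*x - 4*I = (x + 4)*(x - I)^2*(x + I)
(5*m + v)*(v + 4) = 5*m*v + 20*m + v^2 + 4*v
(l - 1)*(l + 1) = l^2 - 1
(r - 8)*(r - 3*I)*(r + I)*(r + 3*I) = r^4 - 8*r^3 + I*r^3 + 9*r^2 - 8*I*r^2 - 72*r + 9*I*r - 72*I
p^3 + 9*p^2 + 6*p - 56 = (p - 2)*(p + 4)*(p + 7)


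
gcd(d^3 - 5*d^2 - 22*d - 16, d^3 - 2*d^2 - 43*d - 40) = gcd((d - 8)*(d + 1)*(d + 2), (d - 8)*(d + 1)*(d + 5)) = d^2 - 7*d - 8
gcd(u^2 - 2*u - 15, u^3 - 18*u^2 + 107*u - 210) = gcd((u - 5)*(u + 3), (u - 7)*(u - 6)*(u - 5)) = u - 5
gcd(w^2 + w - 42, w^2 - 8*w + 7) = 1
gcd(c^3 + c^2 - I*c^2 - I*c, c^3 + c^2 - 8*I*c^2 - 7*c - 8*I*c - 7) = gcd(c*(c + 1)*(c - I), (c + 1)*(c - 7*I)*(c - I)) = c^2 + c*(1 - I) - I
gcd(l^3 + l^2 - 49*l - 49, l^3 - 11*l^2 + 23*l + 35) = l^2 - 6*l - 7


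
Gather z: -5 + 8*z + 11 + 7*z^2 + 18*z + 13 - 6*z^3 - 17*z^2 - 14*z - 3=-6*z^3 - 10*z^2 + 12*z + 16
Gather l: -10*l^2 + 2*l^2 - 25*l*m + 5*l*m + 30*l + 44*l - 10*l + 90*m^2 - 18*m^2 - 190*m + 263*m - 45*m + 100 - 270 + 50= -8*l^2 + l*(64 - 20*m) + 72*m^2 + 28*m - 120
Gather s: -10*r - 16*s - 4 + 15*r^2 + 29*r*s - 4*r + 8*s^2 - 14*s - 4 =15*r^2 - 14*r + 8*s^2 + s*(29*r - 30) - 8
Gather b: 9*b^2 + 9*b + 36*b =9*b^2 + 45*b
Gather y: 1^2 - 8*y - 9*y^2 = -9*y^2 - 8*y + 1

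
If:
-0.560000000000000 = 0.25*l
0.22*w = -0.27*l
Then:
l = -2.24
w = 2.75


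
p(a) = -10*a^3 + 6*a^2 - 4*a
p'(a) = -30*a^2 + 12*a - 4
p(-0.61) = 6.94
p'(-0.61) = -22.48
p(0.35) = -1.09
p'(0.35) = -3.48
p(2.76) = -175.58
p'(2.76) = -199.41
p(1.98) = -62.02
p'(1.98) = -97.85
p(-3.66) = 585.29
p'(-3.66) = -449.79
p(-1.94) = 103.36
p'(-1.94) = -140.19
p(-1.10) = 24.97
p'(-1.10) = -53.50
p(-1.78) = 82.53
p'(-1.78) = -120.41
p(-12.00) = 18192.00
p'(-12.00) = -4468.00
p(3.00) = -228.00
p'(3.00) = -238.00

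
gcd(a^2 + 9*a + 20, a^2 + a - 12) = a + 4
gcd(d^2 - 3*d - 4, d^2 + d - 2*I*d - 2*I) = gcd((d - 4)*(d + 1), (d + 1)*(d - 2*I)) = d + 1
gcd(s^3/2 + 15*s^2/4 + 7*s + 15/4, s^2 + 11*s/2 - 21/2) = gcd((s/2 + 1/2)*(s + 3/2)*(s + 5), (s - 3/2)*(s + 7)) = 1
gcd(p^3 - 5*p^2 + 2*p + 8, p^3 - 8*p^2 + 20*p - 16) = p^2 - 6*p + 8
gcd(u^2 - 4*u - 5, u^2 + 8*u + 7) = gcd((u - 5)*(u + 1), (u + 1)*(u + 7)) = u + 1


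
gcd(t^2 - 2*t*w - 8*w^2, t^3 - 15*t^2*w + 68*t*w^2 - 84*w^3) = 1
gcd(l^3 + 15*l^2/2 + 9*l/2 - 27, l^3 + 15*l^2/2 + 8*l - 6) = l + 6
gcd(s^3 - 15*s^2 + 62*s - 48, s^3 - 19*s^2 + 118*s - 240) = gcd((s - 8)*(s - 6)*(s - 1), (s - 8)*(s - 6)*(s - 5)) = s^2 - 14*s + 48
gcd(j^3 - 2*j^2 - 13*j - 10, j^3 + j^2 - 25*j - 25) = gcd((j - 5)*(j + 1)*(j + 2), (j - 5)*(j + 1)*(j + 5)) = j^2 - 4*j - 5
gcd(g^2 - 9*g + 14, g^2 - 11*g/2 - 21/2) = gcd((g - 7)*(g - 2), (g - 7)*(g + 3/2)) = g - 7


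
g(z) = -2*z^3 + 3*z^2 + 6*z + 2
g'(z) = -6*z^2 + 6*z + 6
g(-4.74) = 253.96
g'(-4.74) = -157.25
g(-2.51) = 37.47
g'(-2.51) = -46.86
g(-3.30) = 86.74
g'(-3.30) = -79.14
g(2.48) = 4.83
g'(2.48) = -16.02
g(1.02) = 9.12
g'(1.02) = 5.88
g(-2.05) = 19.54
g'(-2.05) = -31.52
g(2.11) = 9.23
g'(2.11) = -8.05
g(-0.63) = -0.09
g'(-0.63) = -0.16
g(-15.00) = 7337.00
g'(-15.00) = -1434.00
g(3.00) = -7.00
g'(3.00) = -30.00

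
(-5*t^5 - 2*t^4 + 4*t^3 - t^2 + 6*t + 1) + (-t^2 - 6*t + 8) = -5*t^5 - 2*t^4 + 4*t^3 - 2*t^2 + 9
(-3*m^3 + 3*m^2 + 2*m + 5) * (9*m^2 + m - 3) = -27*m^5 + 24*m^4 + 30*m^3 + 38*m^2 - m - 15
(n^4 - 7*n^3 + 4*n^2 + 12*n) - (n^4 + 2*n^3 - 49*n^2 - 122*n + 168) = -9*n^3 + 53*n^2 + 134*n - 168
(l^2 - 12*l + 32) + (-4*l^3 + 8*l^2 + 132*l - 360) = -4*l^3 + 9*l^2 + 120*l - 328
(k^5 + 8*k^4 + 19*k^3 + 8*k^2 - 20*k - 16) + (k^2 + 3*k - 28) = k^5 + 8*k^4 + 19*k^3 + 9*k^2 - 17*k - 44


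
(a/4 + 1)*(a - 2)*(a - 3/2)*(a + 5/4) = a^4/4 + 7*a^3/16 - 83*a^2/32 - 7*a/16 + 15/4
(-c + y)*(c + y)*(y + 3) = -c^2*y - 3*c^2 + y^3 + 3*y^2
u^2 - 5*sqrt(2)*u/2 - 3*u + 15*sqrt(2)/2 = (u - 3)*(u - 5*sqrt(2)/2)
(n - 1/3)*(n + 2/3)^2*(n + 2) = n^4 + 3*n^3 + 2*n^2 - 4*n/27 - 8/27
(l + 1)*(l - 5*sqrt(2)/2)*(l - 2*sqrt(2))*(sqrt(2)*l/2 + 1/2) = sqrt(2)*l^4/2 - 4*l^3 + sqrt(2)*l^3/2 - 4*l^2 + 11*sqrt(2)*l^2/4 + 11*sqrt(2)*l/4 + 5*l + 5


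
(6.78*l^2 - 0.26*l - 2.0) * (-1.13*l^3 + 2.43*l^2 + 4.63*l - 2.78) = -7.6614*l^5 + 16.7692*l^4 + 33.0196*l^3 - 24.9122*l^2 - 8.5372*l + 5.56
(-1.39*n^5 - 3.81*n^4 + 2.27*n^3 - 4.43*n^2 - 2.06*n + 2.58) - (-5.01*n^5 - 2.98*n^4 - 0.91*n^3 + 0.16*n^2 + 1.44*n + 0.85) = 3.62*n^5 - 0.83*n^4 + 3.18*n^3 - 4.59*n^2 - 3.5*n + 1.73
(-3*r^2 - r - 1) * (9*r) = -27*r^3 - 9*r^2 - 9*r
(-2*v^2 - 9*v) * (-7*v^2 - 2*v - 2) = 14*v^4 + 67*v^3 + 22*v^2 + 18*v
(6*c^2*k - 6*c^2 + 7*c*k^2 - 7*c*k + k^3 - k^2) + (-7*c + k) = 6*c^2*k - 6*c^2 + 7*c*k^2 - 7*c*k - 7*c + k^3 - k^2 + k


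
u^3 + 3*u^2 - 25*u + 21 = (u - 3)*(u - 1)*(u + 7)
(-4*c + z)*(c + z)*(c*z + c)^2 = -4*c^4*z^2 - 8*c^4*z - 4*c^4 - 3*c^3*z^3 - 6*c^3*z^2 - 3*c^3*z + c^2*z^4 + 2*c^2*z^3 + c^2*z^2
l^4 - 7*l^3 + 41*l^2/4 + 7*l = l*(l - 4)*(l - 7/2)*(l + 1/2)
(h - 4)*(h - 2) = h^2 - 6*h + 8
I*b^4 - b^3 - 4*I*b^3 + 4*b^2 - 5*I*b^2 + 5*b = b*(b - 5)*(b + I)*(I*b + I)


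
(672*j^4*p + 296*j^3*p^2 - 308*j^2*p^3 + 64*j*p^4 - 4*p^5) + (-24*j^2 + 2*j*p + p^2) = 672*j^4*p + 296*j^3*p^2 - 308*j^2*p^3 - 24*j^2 + 64*j*p^4 + 2*j*p - 4*p^5 + p^2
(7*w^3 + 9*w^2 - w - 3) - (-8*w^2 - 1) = 7*w^3 + 17*w^2 - w - 2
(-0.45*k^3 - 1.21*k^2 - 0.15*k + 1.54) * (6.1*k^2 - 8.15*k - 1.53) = -2.745*k^5 - 3.7135*k^4 + 9.635*k^3 + 12.4678*k^2 - 12.3215*k - 2.3562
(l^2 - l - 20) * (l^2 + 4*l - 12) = l^4 + 3*l^3 - 36*l^2 - 68*l + 240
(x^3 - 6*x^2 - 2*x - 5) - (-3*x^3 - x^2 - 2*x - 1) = 4*x^3 - 5*x^2 - 4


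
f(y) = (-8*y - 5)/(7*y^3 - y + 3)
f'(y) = (1 - 21*y^2)*(-8*y - 5)/(7*y^3 - y + 3)^2 - 8/(7*y^3 - y + 3)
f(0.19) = -2.28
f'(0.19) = -2.99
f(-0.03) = -1.57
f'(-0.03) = -3.15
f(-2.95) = -0.11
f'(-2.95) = -0.07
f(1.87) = -0.43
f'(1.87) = 0.49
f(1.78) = -0.47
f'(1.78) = 0.56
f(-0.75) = 1.25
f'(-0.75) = -27.07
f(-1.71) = -0.29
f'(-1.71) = -0.31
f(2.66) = -0.20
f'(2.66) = 0.16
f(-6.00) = -0.03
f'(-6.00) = -0.00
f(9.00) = -0.02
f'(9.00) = 0.00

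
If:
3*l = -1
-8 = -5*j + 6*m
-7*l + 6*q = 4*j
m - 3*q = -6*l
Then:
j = -13/7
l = -1/3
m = -121/42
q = -205/126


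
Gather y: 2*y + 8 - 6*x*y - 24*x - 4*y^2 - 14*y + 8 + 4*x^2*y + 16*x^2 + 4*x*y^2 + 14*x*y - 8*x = 16*x^2 - 32*x + y^2*(4*x - 4) + y*(4*x^2 + 8*x - 12) + 16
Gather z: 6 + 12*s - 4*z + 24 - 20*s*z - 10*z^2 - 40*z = 12*s - 10*z^2 + z*(-20*s - 44) + 30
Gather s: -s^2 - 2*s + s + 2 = -s^2 - s + 2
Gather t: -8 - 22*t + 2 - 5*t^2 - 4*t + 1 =-5*t^2 - 26*t - 5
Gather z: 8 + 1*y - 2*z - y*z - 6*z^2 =y - 6*z^2 + z*(-y - 2) + 8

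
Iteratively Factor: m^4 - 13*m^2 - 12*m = (m)*(m^3 - 13*m - 12) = m*(m + 1)*(m^2 - m - 12) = m*(m + 1)*(m + 3)*(m - 4)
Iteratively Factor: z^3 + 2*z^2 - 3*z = (z + 3)*(z^2 - z) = (z - 1)*(z + 3)*(z)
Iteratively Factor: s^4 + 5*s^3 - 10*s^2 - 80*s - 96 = (s - 4)*(s^3 + 9*s^2 + 26*s + 24) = (s - 4)*(s + 3)*(s^2 + 6*s + 8) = (s - 4)*(s + 2)*(s + 3)*(s + 4)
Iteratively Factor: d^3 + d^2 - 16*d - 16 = (d + 4)*(d^2 - 3*d - 4) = (d + 1)*(d + 4)*(d - 4)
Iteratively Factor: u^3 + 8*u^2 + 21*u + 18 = (u + 2)*(u^2 + 6*u + 9) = (u + 2)*(u + 3)*(u + 3)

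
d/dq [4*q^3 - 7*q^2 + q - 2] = 12*q^2 - 14*q + 1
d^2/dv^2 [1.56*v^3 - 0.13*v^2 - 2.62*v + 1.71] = 9.36*v - 0.26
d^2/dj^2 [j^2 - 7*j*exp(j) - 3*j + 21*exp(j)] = -7*j*exp(j) + 7*exp(j) + 2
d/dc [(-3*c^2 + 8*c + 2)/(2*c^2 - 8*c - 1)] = 2*(4*c^2 - c + 4)/(4*c^4 - 32*c^3 + 60*c^2 + 16*c + 1)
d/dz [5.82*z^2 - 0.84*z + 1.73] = 11.64*z - 0.84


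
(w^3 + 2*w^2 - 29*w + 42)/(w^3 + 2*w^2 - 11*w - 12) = (w^2 + 5*w - 14)/(w^2 + 5*w + 4)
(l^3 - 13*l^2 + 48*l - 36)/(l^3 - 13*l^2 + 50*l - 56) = (l^3 - 13*l^2 + 48*l - 36)/(l^3 - 13*l^2 + 50*l - 56)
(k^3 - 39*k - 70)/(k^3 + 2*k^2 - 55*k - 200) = (k^2 - 5*k - 14)/(k^2 - 3*k - 40)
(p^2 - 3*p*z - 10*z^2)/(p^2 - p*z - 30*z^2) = (-p^2 + 3*p*z + 10*z^2)/(-p^2 + p*z + 30*z^2)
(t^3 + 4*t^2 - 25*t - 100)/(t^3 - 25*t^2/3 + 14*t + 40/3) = 3*(t^2 + 9*t + 20)/(3*t^2 - 10*t - 8)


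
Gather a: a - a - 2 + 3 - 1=0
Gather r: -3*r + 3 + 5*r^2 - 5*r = 5*r^2 - 8*r + 3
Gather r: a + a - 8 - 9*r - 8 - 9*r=2*a - 18*r - 16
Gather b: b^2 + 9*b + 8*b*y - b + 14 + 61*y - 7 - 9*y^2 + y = b^2 + b*(8*y + 8) - 9*y^2 + 62*y + 7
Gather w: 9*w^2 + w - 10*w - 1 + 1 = 9*w^2 - 9*w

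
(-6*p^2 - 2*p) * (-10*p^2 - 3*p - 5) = 60*p^4 + 38*p^3 + 36*p^2 + 10*p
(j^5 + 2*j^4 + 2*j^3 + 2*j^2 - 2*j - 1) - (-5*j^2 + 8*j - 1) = j^5 + 2*j^4 + 2*j^3 + 7*j^2 - 10*j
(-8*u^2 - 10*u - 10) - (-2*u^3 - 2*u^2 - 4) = 2*u^3 - 6*u^2 - 10*u - 6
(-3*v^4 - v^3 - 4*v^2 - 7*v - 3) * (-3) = 9*v^4 + 3*v^3 + 12*v^2 + 21*v + 9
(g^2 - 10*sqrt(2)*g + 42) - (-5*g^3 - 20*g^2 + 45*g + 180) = 5*g^3 + 21*g^2 - 45*g - 10*sqrt(2)*g - 138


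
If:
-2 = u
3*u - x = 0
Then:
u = -2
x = -6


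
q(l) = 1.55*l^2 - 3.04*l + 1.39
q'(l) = 3.1*l - 3.04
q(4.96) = 24.44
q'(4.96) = 12.34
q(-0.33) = 2.56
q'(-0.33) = -4.06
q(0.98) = -0.10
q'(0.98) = -0.00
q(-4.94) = 54.23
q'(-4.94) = -18.35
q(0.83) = -0.07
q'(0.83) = -0.47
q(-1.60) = 10.22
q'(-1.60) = -8.00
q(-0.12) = 1.78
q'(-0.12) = -3.41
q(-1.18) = 7.14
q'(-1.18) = -6.70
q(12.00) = 188.11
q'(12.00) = 34.16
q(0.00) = 1.39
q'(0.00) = -3.04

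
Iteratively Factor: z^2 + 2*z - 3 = (z + 3)*(z - 1)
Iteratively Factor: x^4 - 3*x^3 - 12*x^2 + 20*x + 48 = (x + 2)*(x^3 - 5*x^2 - 2*x + 24) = (x - 4)*(x + 2)*(x^2 - x - 6) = (x - 4)*(x - 3)*(x + 2)*(x + 2)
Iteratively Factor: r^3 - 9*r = (r + 3)*(r^2 - 3*r) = (r - 3)*(r + 3)*(r)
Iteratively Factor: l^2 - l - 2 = (l - 2)*(l + 1)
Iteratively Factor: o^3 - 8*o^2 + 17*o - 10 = (o - 1)*(o^2 - 7*o + 10) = (o - 5)*(o - 1)*(o - 2)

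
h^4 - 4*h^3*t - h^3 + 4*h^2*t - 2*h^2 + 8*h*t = h*(h - 2)*(h + 1)*(h - 4*t)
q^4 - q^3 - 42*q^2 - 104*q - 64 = (q - 8)*(q + 1)*(q + 2)*(q + 4)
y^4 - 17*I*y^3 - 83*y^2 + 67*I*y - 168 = (y - 8*I)*(y - 7*I)*(y - 3*I)*(y + I)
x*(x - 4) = x^2 - 4*x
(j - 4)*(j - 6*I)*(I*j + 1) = I*j^3 + 7*j^2 - 4*I*j^2 - 28*j - 6*I*j + 24*I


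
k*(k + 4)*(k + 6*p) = k^3 + 6*k^2*p + 4*k^2 + 24*k*p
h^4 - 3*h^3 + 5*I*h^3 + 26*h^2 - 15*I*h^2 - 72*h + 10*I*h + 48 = (h - 2)*(h - 1)*(h - 3*I)*(h + 8*I)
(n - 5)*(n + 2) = n^2 - 3*n - 10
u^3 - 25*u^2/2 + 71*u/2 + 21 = (u - 7)*(u - 6)*(u + 1/2)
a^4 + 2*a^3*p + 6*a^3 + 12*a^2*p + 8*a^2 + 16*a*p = a*(a + 2)*(a + 4)*(a + 2*p)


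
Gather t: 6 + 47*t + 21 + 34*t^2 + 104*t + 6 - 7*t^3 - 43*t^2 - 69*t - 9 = -7*t^3 - 9*t^2 + 82*t + 24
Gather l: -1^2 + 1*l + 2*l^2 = 2*l^2 + l - 1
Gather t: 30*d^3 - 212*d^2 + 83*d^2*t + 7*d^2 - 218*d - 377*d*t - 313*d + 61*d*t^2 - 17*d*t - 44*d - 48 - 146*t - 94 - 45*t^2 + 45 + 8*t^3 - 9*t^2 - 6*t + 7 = 30*d^3 - 205*d^2 - 575*d + 8*t^3 + t^2*(61*d - 54) + t*(83*d^2 - 394*d - 152) - 90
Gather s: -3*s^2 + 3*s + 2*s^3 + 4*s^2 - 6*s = 2*s^3 + s^2 - 3*s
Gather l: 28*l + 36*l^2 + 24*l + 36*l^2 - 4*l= 72*l^2 + 48*l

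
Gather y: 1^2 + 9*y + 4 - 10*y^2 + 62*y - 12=-10*y^2 + 71*y - 7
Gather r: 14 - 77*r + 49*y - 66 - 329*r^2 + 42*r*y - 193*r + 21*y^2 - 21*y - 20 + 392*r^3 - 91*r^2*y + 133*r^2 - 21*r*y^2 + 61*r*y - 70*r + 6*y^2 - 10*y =392*r^3 + r^2*(-91*y - 196) + r*(-21*y^2 + 103*y - 340) + 27*y^2 + 18*y - 72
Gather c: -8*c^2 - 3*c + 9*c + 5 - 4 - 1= -8*c^2 + 6*c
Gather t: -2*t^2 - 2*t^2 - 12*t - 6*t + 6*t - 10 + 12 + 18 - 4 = -4*t^2 - 12*t + 16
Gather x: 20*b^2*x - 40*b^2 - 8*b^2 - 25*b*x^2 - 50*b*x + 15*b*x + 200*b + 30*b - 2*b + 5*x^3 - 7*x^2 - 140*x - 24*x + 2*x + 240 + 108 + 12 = -48*b^2 + 228*b + 5*x^3 + x^2*(-25*b - 7) + x*(20*b^2 - 35*b - 162) + 360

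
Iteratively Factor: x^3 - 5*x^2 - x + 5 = (x + 1)*(x^2 - 6*x + 5) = (x - 5)*(x + 1)*(x - 1)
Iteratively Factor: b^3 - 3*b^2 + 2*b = (b)*(b^2 - 3*b + 2) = b*(b - 2)*(b - 1)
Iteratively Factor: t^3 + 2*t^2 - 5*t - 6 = (t - 2)*(t^2 + 4*t + 3) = (t - 2)*(t + 1)*(t + 3)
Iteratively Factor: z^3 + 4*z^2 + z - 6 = (z + 3)*(z^2 + z - 2) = (z - 1)*(z + 3)*(z + 2)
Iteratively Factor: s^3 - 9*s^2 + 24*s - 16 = (s - 1)*(s^2 - 8*s + 16) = (s - 4)*(s - 1)*(s - 4)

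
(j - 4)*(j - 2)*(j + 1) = j^3 - 5*j^2 + 2*j + 8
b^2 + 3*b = b*(b + 3)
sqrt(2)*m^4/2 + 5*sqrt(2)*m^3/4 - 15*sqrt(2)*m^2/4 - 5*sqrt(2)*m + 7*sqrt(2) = (m - 2)*(m - 1)*(m + 7/2)*(sqrt(2)*m/2 + sqrt(2))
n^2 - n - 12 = (n - 4)*(n + 3)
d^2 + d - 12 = (d - 3)*(d + 4)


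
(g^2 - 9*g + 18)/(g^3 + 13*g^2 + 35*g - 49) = (g^2 - 9*g + 18)/(g^3 + 13*g^2 + 35*g - 49)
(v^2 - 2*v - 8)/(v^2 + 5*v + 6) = (v - 4)/(v + 3)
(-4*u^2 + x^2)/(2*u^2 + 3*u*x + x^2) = (-2*u + x)/(u + x)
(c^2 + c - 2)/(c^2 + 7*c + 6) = (c^2 + c - 2)/(c^2 + 7*c + 6)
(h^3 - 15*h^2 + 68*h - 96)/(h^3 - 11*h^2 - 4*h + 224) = (h^2 - 7*h + 12)/(h^2 - 3*h - 28)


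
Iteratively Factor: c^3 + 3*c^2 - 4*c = (c - 1)*(c^2 + 4*c) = (c - 1)*(c + 4)*(c)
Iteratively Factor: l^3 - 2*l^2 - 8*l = (l - 4)*(l^2 + 2*l) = (l - 4)*(l + 2)*(l)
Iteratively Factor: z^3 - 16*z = (z + 4)*(z^2 - 4*z) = (z - 4)*(z + 4)*(z)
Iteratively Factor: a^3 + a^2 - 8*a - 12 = (a + 2)*(a^2 - a - 6) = (a + 2)^2*(a - 3)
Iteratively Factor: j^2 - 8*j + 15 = (j - 3)*(j - 5)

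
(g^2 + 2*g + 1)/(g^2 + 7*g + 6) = (g + 1)/(g + 6)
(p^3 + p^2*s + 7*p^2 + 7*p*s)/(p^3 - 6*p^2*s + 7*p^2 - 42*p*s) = (p + s)/(p - 6*s)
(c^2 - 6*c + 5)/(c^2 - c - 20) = (c - 1)/(c + 4)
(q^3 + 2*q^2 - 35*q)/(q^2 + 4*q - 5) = q*(q^2 + 2*q - 35)/(q^2 + 4*q - 5)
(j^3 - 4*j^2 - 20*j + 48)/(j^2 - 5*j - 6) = (j^2 + 2*j - 8)/(j + 1)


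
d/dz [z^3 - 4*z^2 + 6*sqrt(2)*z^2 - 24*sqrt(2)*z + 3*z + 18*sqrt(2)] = 3*z^2 - 8*z + 12*sqrt(2)*z - 24*sqrt(2) + 3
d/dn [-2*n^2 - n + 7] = -4*n - 1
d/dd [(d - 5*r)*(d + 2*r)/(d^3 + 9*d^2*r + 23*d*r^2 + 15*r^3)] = (-(d - 5*r)*(d + 2*r)*(3*d^2 + 18*d*r + 23*r^2) + (2*d - 3*r)*(d^3 + 9*d^2*r + 23*d*r^2 + 15*r^3))/(d^3 + 9*d^2*r + 23*d*r^2 + 15*r^3)^2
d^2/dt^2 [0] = 0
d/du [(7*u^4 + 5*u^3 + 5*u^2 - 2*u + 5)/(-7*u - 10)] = (-147*u^4 - 350*u^3 - 185*u^2 - 100*u + 55)/(49*u^2 + 140*u + 100)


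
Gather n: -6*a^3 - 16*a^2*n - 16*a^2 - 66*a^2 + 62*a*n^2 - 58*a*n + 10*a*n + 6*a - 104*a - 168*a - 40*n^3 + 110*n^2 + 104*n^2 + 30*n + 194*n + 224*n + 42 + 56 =-6*a^3 - 82*a^2 - 266*a - 40*n^3 + n^2*(62*a + 214) + n*(-16*a^2 - 48*a + 448) + 98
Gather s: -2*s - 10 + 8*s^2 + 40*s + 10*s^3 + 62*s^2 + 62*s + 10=10*s^3 + 70*s^2 + 100*s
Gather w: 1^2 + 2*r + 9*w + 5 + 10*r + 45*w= 12*r + 54*w + 6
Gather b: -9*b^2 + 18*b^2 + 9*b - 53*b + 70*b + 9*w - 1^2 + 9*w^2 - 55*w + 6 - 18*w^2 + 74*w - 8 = 9*b^2 + 26*b - 9*w^2 + 28*w - 3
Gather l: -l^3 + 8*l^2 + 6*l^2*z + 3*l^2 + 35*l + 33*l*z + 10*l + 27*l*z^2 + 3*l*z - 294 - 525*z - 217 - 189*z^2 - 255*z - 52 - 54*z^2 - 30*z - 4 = -l^3 + l^2*(6*z + 11) + l*(27*z^2 + 36*z + 45) - 243*z^2 - 810*z - 567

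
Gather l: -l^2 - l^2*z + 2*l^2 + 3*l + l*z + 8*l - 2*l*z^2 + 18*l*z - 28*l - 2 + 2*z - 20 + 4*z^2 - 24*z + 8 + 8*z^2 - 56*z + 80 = l^2*(1 - z) + l*(-2*z^2 + 19*z - 17) + 12*z^2 - 78*z + 66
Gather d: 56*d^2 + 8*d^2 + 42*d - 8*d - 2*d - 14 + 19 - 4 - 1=64*d^2 + 32*d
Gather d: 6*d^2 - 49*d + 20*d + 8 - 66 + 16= 6*d^2 - 29*d - 42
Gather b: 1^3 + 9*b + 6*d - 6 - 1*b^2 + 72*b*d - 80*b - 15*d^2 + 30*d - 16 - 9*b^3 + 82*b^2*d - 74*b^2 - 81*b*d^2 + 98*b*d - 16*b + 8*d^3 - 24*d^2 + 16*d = -9*b^3 + b^2*(82*d - 75) + b*(-81*d^2 + 170*d - 87) + 8*d^3 - 39*d^2 + 52*d - 21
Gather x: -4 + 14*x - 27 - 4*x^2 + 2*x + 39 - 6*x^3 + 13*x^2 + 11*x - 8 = -6*x^3 + 9*x^2 + 27*x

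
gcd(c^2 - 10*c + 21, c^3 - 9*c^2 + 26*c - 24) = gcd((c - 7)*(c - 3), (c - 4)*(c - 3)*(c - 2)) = c - 3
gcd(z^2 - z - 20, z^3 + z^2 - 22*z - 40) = z^2 - z - 20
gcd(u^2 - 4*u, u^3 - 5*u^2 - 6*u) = u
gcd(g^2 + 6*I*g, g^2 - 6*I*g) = g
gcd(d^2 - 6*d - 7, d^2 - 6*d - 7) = d^2 - 6*d - 7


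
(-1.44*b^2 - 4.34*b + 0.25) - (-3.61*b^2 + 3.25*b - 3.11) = 2.17*b^2 - 7.59*b + 3.36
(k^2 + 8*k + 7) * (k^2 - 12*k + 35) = k^4 - 4*k^3 - 54*k^2 + 196*k + 245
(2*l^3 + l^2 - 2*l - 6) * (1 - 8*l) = -16*l^4 - 6*l^3 + 17*l^2 + 46*l - 6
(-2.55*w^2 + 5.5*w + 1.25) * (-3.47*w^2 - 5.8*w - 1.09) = 8.8485*w^4 - 4.295*w^3 - 33.458*w^2 - 13.245*w - 1.3625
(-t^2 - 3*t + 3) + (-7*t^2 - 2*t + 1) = -8*t^2 - 5*t + 4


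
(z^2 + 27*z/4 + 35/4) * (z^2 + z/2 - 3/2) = z^4 + 29*z^3/4 + 85*z^2/8 - 23*z/4 - 105/8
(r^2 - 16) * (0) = 0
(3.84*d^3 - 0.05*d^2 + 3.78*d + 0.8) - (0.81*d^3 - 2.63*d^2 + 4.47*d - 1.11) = 3.03*d^3 + 2.58*d^2 - 0.69*d + 1.91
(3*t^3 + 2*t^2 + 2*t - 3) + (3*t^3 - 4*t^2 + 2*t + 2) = 6*t^3 - 2*t^2 + 4*t - 1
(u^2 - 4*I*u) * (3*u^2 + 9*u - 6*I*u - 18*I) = 3*u^4 + 9*u^3 - 18*I*u^3 - 24*u^2 - 54*I*u^2 - 72*u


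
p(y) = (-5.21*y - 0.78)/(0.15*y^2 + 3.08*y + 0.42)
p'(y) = (-5.21*y - 0.78)*(-0.3*y - 3.08)/(0.15*y^2 + 3.08*y + 0.42)^2 - 5.21/(0.15*y^2 + 3.08*y + 0.42)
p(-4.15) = -2.13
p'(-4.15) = 0.13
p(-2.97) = -1.98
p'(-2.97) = 0.12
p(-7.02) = -2.59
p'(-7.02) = 0.19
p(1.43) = -1.60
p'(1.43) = 0.08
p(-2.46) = -1.93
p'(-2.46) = 0.11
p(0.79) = -1.66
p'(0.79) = 0.10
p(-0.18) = -1.22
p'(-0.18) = 11.76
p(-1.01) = -1.77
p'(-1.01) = 0.12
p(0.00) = -1.86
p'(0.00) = 1.21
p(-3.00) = -1.99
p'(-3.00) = 0.12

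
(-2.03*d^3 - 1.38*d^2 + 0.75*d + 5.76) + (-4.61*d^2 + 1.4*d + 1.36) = -2.03*d^3 - 5.99*d^2 + 2.15*d + 7.12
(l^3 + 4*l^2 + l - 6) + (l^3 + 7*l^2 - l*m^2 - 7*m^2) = 2*l^3 + 11*l^2 - l*m^2 + l - 7*m^2 - 6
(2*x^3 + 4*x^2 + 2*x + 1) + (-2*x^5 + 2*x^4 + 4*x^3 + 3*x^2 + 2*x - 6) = -2*x^5 + 2*x^4 + 6*x^3 + 7*x^2 + 4*x - 5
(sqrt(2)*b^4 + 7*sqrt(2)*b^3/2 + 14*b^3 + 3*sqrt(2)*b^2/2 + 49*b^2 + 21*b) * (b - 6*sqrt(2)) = sqrt(2)*b^5 + 2*b^4 + 7*sqrt(2)*b^4/2 - 165*sqrt(2)*b^3/2 + 7*b^3 - 294*sqrt(2)*b^2 + 3*b^2 - 126*sqrt(2)*b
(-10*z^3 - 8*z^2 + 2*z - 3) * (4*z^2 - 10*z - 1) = -40*z^5 + 68*z^4 + 98*z^3 - 24*z^2 + 28*z + 3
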